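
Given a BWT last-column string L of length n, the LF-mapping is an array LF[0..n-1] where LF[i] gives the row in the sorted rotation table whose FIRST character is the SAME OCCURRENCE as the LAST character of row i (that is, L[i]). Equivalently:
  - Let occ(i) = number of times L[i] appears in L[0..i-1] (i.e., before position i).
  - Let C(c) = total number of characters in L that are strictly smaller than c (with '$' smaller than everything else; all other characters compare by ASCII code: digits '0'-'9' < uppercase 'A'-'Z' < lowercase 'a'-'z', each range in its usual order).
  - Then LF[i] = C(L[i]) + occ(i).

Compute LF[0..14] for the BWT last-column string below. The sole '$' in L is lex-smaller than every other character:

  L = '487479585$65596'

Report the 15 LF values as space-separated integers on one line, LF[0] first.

Answer: 1 11 9 2 10 13 3 12 4 0 7 5 6 14 8

Derivation:
Char counts: '$':1, '4':2, '5':4, '6':2, '7':2, '8':2, '9':2
C (first-col start): C('$')=0, C('4')=1, C('5')=3, C('6')=7, C('7')=9, C('8')=11, C('9')=13
L[0]='4': occ=0, LF[0]=C('4')+0=1+0=1
L[1]='8': occ=0, LF[1]=C('8')+0=11+0=11
L[2]='7': occ=0, LF[2]=C('7')+0=9+0=9
L[3]='4': occ=1, LF[3]=C('4')+1=1+1=2
L[4]='7': occ=1, LF[4]=C('7')+1=9+1=10
L[5]='9': occ=0, LF[5]=C('9')+0=13+0=13
L[6]='5': occ=0, LF[6]=C('5')+0=3+0=3
L[7]='8': occ=1, LF[7]=C('8')+1=11+1=12
L[8]='5': occ=1, LF[8]=C('5')+1=3+1=4
L[9]='$': occ=0, LF[9]=C('$')+0=0+0=0
L[10]='6': occ=0, LF[10]=C('6')+0=7+0=7
L[11]='5': occ=2, LF[11]=C('5')+2=3+2=5
L[12]='5': occ=3, LF[12]=C('5')+3=3+3=6
L[13]='9': occ=1, LF[13]=C('9')+1=13+1=14
L[14]='6': occ=1, LF[14]=C('6')+1=7+1=8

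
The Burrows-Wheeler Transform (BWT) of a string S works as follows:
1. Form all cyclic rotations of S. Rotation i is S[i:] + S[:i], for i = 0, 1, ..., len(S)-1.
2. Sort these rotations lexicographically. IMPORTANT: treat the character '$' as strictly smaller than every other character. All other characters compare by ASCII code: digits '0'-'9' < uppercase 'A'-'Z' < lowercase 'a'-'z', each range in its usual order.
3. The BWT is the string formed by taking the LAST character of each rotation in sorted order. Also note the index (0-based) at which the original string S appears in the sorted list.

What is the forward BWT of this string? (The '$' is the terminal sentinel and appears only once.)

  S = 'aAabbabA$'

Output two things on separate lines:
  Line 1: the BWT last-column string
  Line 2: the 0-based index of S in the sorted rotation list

All 9 rotations (rotation i = S[i:]+S[:i]):
  rot[0] = aAabbabA$
  rot[1] = AabbabA$a
  rot[2] = abbabA$aA
  rot[3] = bbabA$aAa
  rot[4] = babA$aAab
  rot[5] = abA$aAabb
  rot[6] = bA$aAabba
  rot[7] = A$aAabbab
  rot[8] = $aAabbabA
Sorted (with $ < everything):
  sorted[0] = $aAabbabA  (last char: 'A')
  sorted[1] = A$aAabbab  (last char: 'b')
  sorted[2] = AabbabA$a  (last char: 'a')
  sorted[3] = aAabbabA$  (last char: '$')
  sorted[4] = abA$aAabb  (last char: 'b')
  sorted[5] = abbabA$aA  (last char: 'A')
  sorted[6] = bA$aAabba  (last char: 'a')
  sorted[7] = babA$aAab  (last char: 'b')
  sorted[8] = bbabA$aAa  (last char: 'a')
Last column: Aba$bAaba
Original string S is at sorted index 3

Answer: Aba$bAaba
3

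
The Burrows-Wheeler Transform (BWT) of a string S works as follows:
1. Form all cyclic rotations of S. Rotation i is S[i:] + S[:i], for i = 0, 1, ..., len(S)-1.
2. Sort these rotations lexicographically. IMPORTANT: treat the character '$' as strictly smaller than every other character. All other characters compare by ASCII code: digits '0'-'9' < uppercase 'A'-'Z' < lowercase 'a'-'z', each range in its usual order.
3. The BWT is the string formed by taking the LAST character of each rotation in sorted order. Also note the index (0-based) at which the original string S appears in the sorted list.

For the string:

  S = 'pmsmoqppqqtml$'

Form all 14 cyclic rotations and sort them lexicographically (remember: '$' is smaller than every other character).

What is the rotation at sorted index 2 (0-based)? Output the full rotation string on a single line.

Answer: ml$pmsmoqppqqt

Derivation:
All 14 rotations (rotation i = S[i:]+S[:i]):
  rot[0] = pmsmoqppqqtml$
  rot[1] = msmoqppqqtml$p
  rot[2] = smoqppqqtml$pm
  rot[3] = moqppqqtml$pms
  rot[4] = oqppqqtml$pmsm
  rot[5] = qppqqtml$pmsmo
  rot[6] = ppqqtml$pmsmoq
  rot[7] = pqqtml$pmsmoqp
  rot[8] = qqtml$pmsmoqpp
  rot[9] = qtml$pmsmoqppq
  rot[10] = tml$pmsmoqppqq
  rot[11] = ml$pmsmoqppqqt
  rot[12] = l$pmsmoqppqqtm
  rot[13] = $pmsmoqppqqtml
Sorted (with $ < everything):
  sorted[0] = $pmsmoqppqqtml
  sorted[1] = l$pmsmoqppqqtm
  sorted[2] = ml$pmsmoqppqqt
  sorted[3] = moqppqqtml$pms
  sorted[4] = msmoqppqqtml$p
  sorted[5] = oqppqqtml$pmsm
  sorted[6] = pmsmoqppqqtml$
  sorted[7] = ppqqtml$pmsmoq
  sorted[8] = pqqtml$pmsmoqp
  sorted[9] = qppqqtml$pmsmo
  sorted[10] = qqtml$pmsmoqpp
  sorted[11] = qtml$pmsmoqppq
  sorted[12] = smoqppqqtml$pm
  sorted[13] = tml$pmsmoqppqq
sorted[2] = ml$pmsmoqppqqt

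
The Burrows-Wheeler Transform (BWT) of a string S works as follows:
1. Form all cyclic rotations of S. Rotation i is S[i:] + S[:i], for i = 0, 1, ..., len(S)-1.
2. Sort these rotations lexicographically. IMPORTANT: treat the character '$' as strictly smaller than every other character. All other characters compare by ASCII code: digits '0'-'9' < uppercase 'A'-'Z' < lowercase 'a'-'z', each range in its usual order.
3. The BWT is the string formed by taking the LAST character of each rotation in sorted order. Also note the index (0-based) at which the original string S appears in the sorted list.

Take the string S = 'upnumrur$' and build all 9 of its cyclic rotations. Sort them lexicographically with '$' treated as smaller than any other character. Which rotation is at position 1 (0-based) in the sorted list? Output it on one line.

All 9 rotations (rotation i = S[i:]+S[:i]):
  rot[0] = upnumrur$
  rot[1] = pnumrur$u
  rot[2] = numrur$up
  rot[3] = umrur$upn
  rot[4] = mrur$upnu
  rot[5] = rur$upnum
  rot[6] = ur$upnumr
  rot[7] = r$upnumru
  rot[8] = $upnumrur
Sorted (with $ < everything):
  sorted[0] = $upnumrur
  sorted[1] = mrur$upnu
  sorted[2] = numrur$up
  sorted[3] = pnumrur$u
  sorted[4] = r$upnumru
  sorted[5] = rur$upnum
  sorted[6] = umrur$upn
  sorted[7] = upnumrur$
  sorted[8] = ur$upnumr
sorted[1] = mrur$upnu

Answer: mrur$upnu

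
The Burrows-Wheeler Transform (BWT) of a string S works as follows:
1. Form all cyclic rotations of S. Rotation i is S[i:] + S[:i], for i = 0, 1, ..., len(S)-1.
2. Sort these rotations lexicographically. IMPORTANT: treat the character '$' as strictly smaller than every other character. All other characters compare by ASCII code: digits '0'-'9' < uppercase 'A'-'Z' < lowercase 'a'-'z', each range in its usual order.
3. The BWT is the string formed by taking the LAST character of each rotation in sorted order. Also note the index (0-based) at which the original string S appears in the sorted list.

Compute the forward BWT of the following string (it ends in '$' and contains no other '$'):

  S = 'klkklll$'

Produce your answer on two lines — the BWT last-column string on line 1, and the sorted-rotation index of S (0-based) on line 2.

Answer: ll$klklk
2

Derivation:
All 8 rotations (rotation i = S[i:]+S[:i]):
  rot[0] = klkklll$
  rot[1] = lkklll$k
  rot[2] = kklll$kl
  rot[3] = klll$klk
  rot[4] = lll$klkk
  rot[5] = ll$klkkl
  rot[6] = l$klkkll
  rot[7] = $klkklll
Sorted (with $ < everything):
  sorted[0] = $klkklll  (last char: 'l')
  sorted[1] = kklll$kl  (last char: 'l')
  sorted[2] = klkklll$  (last char: '$')
  sorted[3] = klll$klk  (last char: 'k')
  sorted[4] = l$klkkll  (last char: 'l')
  sorted[5] = lkklll$k  (last char: 'k')
  sorted[6] = ll$klkkl  (last char: 'l')
  sorted[7] = lll$klkk  (last char: 'k')
Last column: ll$klklk
Original string S is at sorted index 2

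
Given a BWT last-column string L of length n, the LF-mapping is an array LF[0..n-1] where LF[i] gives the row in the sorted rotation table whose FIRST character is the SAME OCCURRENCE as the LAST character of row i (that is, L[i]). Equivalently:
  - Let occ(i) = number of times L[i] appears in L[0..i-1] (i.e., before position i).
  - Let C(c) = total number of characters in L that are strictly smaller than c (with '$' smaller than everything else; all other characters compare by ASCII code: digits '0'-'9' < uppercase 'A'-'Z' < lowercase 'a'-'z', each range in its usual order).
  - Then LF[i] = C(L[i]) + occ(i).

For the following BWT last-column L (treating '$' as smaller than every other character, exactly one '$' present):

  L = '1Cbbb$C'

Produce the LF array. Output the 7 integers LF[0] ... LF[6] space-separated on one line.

Char counts: '$':1, '1':1, 'C':2, 'b':3
C (first-col start): C('$')=0, C('1')=1, C('C')=2, C('b')=4
L[0]='1': occ=0, LF[0]=C('1')+0=1+0=1
L[1]='C': occ=0, LF[1]=C('C')+0=2+0=2
L[2]='b': occ=0, LF[2]=C('b')+0=4+0=4
L[3]='b': occ=1, LF[3]=C('b')+1=4+1=5
L[4]='b': occ=2, LF[4]=C('b')+2=4+2=6
L[5]='$': occ=0, LF[5]=C('$')+0=0+0=0
L[6]='C': occ=1, LF[6]=C('C')+1=2+1=3

Answer: 1 2 4 5 6 0 3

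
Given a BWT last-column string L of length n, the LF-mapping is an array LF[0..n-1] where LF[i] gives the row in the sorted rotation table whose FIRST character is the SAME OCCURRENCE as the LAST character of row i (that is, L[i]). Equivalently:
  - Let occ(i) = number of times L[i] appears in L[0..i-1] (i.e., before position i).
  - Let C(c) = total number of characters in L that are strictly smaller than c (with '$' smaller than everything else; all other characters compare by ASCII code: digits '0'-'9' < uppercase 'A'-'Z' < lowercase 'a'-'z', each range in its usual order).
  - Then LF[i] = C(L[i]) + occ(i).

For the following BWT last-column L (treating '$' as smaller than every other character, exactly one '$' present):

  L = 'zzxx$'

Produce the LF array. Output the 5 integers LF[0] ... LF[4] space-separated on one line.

Char counts: '$':1, 'x':2, 'z':2
C (first-col start): C('$')=0, C('x')=1, C('z')=3
L[0]='z': occ=0, LF[0]=C('z')+0=3+0=3
L[1]='z': occ=1, LF[1]=C('z')+1=3+1=4
L[2]='x': occ=0, LF[2]=C('x')+0=1+0=1
L[3]='x': occ=1, LF[3]=C('x')+1=1+1=2
L[4]='$': occ=0, LF[4]=C('$')+0=0+0=0

Answer: 3 4 1 2 0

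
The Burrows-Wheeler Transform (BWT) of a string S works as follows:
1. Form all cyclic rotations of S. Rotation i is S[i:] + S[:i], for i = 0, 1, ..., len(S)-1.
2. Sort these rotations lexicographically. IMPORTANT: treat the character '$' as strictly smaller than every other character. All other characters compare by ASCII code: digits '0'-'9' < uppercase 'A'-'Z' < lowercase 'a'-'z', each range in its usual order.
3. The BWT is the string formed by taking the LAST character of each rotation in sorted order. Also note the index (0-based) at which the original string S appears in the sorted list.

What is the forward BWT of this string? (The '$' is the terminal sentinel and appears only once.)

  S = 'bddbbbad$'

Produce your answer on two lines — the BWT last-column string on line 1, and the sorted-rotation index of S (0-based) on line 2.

Answer: dbbbd$adb
5

Derivation:
All 9 rotations (rotation i = S[i:]+S[:i]):
  rot[0] = bddbbbad$
  rot[1] = ddbbbad$b
  rot[2] = dbbbad$bd
  rot[3] = bbbad$bdd
  rot[4] = bbad$bddb
  rot[5] = bad$bddbb
  rot[6] = ad$bddbbb
  rot[7] = d$bddbbba
  rot[8] = $bddbbbad
Sorted (with $ < everything):
  sorted[0] = $bddbbbad  (last char: 'd')
  sorted[1] = ad$bddbbb  (last char: 'b')
  sorted[2] = bad$bddbb  (last char: 'b')
  sorted[3] = bbad$bddb  (last char: 'b')
  sorted[4] = bbbad$bdd  (last char: 'd')
  sorted[5] = bddbbbad$  (last char: '$')
  sorted[6] = d$bddbbba  (last char: 'a')
  sorted[7] = dbbbad$bd  (last char: 'd')
  sorted[8] = ddbbbad$b  (last char: 'b')
Last column: dbbbd$adb
Original string S is at sorted index 5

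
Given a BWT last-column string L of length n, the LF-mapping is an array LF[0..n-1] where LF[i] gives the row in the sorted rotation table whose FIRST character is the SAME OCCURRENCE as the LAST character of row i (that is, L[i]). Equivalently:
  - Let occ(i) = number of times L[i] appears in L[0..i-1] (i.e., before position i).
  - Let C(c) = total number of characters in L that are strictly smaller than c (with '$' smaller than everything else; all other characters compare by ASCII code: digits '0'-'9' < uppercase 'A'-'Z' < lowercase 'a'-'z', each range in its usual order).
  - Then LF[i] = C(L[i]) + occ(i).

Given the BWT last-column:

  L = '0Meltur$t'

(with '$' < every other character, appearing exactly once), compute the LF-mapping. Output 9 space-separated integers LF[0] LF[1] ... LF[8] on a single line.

Char counts: '$':1, '0':1, 'M':1, 'e':1, 'l':1, 'r':1, 't':2, 'u':1
C (first-col start): C('$')=0, C('0')=1, C('M')=2, C('e')=3, C('l')=4, C('r')=5, C('t')=6, C('u')=8
L[0]='0': occ=0, LF[0]=C('0')+0=1+0=1
L[1]='M': occ=0, LF[1]=C('M')+0=2+0=2
L[2]='e': occ=0, LF[2]=C('e')+0=3+0=3
L[3]='l': occ=0, LF[3]=C('l')+0=4+0=4
L[4]='t': occ=0, LF[4]=C('t')+0=6+0=6
L[5]='u': occ=0, LF[5]=C('u')+0=8+0=8
L[6]='r': occ=0, LF[6]=C('r')+0=5+0=5
L[7]='$': occ=0, LF[7]=C('$')+0=0+0=0
L[8]='t': occ=1, LF[8]=C('t')+1=6+1=7

Answer: 1 2 3 4 6 8 5 0 7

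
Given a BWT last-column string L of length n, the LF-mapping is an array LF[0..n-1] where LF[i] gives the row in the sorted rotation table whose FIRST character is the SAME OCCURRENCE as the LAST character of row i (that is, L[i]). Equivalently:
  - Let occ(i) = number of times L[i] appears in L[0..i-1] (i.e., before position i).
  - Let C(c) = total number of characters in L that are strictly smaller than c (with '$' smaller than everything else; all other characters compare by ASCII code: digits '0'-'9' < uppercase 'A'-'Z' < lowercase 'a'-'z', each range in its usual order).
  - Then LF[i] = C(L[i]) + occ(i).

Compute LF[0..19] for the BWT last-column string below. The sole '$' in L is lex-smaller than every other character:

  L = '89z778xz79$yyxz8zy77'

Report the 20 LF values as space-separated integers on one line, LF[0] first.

Char counts: '$':1, '7':5, '8':3, '9':2, 'x':2, 'y':3, 'z':4
C (first-col start): C('$')=0, C('7')=1, C('8')=6, C('9')=9, C('x')=11, C('y')=13, C('z')=16
L[0]='8': occ=0, LF[0]=C('8')+0=6+0=6
L[1]='9': occ=0, LF[1]=C('9')+0=9+0=9
L[2]='z': occ=0, LF[2]=C('z')+0=16+0=16
L[3]='7': occ=0, LF[3]=C('7')+0=1+0=1
L[4]='7': occ=1, LF[4]=C('7')+1=1+1=2
L[5]='8': occ=1, LF[5]=C('8')+1=6+1=7
L[6]='x': occ=0, LF[6]=C('x')+0=11+0=11
L[7]='z': occ=1, LF[7]=C('z')+1=16+1=17
L[8]='7': occ=2, LF[8]=C('7')+2=1+2=3
L[9]='9': occ=1, LF[9]=C('9')+1=9+1=10
L[10]='$': occ=0, LF[10]=C('$')+0=0+0=0
L[11]='y': occ=0, LF[11]=C('y')+0=13+0=13
L[12]='y': occ=1, LF[12]=C('y')+1=13+1=14
L[13]='x': occ=1, LF[13]=C('x')+1=11+1=12
L[14]='z': occ=2, LF[14]=C('z')+2=16+2=18
L[15]='8': occ=2, LF[15]=C('8')+2=6+2=8
L[16]='z': occ=3, LF[16]=C('z')+3=16+3=19
L[17]='y': occ=2, LF[17]=C('y')+2=13+2=15
L[18]='7': occ=3, LF[18]=C('7')+3=1+3=4
L[19]='7': occ=4, LF[19]=C('7')+4=1+4=5

Answer: 6 9 16 1 2 7 11 17 3 10 0 13 14 12 18 8 19 15 4 5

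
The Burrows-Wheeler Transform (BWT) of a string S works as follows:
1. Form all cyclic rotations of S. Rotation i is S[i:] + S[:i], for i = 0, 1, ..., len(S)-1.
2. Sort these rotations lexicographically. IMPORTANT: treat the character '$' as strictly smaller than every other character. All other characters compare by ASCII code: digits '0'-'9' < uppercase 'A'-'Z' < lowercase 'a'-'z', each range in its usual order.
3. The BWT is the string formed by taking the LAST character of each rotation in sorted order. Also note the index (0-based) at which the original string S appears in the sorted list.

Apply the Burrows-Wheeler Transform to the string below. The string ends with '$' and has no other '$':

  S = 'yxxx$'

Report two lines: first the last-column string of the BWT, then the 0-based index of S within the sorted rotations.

All 5 rotations (rotation i = S[i:]+S[:i]):
  rot[0] = yxxx$
  rot[1] = xxx$y
  rot[2] = xx$yx
  rot[3] = x$yxx
  rot[4] = $yxxx
Sorted (with $ < everything):
  sorted[0] = $yxxx  (last char: 'x')
  sorted[1] = x$yxx  (last char: 'x')
  sorted[2] = xx$yx  (last char: 'x')
  sorted[3] = xxx$y  (last char: 'y')
  sorted[4] = yxxx$  (last char: '$')
Last column: xxxy$
Original string S is at sorted index 4

Answer: xxxy$
4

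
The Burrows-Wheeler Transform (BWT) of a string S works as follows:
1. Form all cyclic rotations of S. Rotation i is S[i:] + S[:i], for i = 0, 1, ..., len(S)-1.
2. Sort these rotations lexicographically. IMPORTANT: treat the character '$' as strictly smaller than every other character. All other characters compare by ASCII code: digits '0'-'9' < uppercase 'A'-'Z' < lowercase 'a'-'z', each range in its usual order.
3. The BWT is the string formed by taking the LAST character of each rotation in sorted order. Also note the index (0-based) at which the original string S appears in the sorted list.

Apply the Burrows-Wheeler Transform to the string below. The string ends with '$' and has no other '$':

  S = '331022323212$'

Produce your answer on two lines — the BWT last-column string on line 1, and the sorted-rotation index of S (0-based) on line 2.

All 13 rotations (rotation i = S[i:]+S[:i]):
  rot[0] = 331022323212$
  rot[1] = 31022323212$3
  rot[2] = 1022323212$33
  rot[3] = 022323212$331
  rot[4] = 22323212$3310
  rot[5] = 2323212$33102
  rot[6] = 323212$331022
  rot[7] = 23212$3310223
  rot[8] = 3212$33102232
  rot[9] = 212$331022323
  rot[10] = 12$3310223232
  rot[11] = 2$33102232321
  rot[12] = $331022323212
Sorted (with $ < everything):
  sorted[0] = $331022323212  (last char: '2')
  sorted[1] = 022323212$331  (last char: '1')
  sorted[2] = 1022323212$33  (last char: '3')
  sorted[3] = 12$3310223232  (last char: '2')
  sorted[4] = 2$33102232321  (last char: '1')
  sorted[5] = 212$331022323  (last char: '3')
  sorted[6] = 22323212$3310  (last char: '0')
  sorted[7] = 23212$3310223  (last char: '3')
  sorted[8] = 2323212$33102  (last char: '2')
  sorted[9] = 31022323212$3  (last char: '3')
  sorted[10] = 3212$33102232  (last char: '2')
  sorted[11] = 323212$331022  (last char: '2')
  sorted[12] = 331022323212$  (last char: '$')
Last column: 213213032322$
Original string S is at sorted index 12

Answer: 213213032322$
12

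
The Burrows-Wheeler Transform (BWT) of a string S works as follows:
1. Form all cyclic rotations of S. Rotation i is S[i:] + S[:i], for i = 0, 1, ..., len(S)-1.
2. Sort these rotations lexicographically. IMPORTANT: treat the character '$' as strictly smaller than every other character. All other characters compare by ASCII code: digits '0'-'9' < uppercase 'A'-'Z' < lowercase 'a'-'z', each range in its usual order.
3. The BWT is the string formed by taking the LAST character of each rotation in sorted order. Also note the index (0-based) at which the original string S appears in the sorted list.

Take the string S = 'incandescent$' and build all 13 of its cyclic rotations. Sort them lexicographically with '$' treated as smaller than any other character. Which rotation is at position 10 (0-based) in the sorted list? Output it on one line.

Answer: nt$incandesce

Derivation:
All 13 rotations (rotation i = S[i:]+S[:i]):
  rot[0] = incandescent$
  rot[1] = ncandescent$i
  rot[2] = candescent$in
  rot[3] = andescent$inc
  rot[4] = ndescent$inca
  rot[5] = descent$incan
  rot[6] = escent$incand
  rot[7] = scent$incande
  rot[8] = cent$incandes
  rot[9] = ent$incandesc
  rot[10] = nt$incandesce
  rot[11] = t$incandescen
  rot[12] = $incandescent
Sorted (with $ < everything):
  sorted[0] = $incandescent
  sorted[1] = andescent$inc
  sorted[2] = candescent$in
  sorted[3] = cent$incandes
  sorted[4] = descent$incan
  sorted[5] = ent$incandesc
  sorted[6] = escent$incand
  sorted[7] = incandescent$
  sorted[8] = ncandescent$i
  sorted[9] = ndescent$inca
  sorted[10] = nt$incandesce
  sorted[11] = scent$incande
  sorted[12] = t$incandescen
sorted[10] = nt$incandesce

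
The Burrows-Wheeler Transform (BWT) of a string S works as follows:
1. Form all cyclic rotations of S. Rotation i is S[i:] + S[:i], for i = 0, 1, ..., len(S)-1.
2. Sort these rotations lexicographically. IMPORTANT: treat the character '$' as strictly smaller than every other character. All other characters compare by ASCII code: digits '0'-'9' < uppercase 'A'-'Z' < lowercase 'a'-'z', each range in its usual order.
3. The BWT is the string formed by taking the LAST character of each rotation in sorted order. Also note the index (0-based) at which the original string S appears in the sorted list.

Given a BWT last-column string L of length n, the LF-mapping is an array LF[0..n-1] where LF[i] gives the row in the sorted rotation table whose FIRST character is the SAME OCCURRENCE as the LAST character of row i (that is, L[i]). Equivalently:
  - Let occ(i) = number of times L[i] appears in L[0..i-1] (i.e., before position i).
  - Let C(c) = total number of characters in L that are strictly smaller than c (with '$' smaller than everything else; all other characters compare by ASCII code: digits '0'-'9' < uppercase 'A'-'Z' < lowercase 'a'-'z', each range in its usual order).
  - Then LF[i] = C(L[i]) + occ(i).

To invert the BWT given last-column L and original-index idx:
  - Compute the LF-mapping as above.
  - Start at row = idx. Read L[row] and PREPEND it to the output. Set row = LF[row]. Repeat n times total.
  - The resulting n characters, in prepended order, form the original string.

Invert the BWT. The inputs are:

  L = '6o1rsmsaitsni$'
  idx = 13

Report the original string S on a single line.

Answer: transmissio16$

Derivation:
LF mapping: 2 8 1 9 10 6 11 3 4 13 12 7 5 0
Walk LF starting at row 13, prepending L[row]:
  step 1: row=13, L[13]='$', prepend. Next row=LF[13]=0
  step 2: row=0, L[0]='6', prepend. Next row=LF[0]=2
  step 3: row=2, L[2]='1', prepend. Next row=LF[2]=1
  step 4: row=1, L[1]='o', prepend. Next row=LF[1]=8
  step 5: row=8, L[8]='i', prepend. Next row=LF[8]=4
  step 6: row=4, L[4]='s', prepend. Next row=LF[4]=10
  step 7: row=10, L[10]='s', prepend. Next row=LF[10]=12
  step 8: row=12, L[12]='i', prepend. Next row=LF[12]=5
  step 9: row=5, L[5]='m', prepend. Next row=LF[5]=6
  step 10: row=6, L[6]='s', prepend. Next row=LF[6]=11
  step 11: row=11, L[11]='n', prepend. Next row=LF[11]=7
  step 12: row=7, L[7]='a', prepend. Next row=LF[7]=3
  step 13: row=3, L[3]='r', prepend. Next row=LF[3]=9
  step 14: row=9, L[9]='t', prepend. Next row=LF[9]=13
Reversed output: transmissio16$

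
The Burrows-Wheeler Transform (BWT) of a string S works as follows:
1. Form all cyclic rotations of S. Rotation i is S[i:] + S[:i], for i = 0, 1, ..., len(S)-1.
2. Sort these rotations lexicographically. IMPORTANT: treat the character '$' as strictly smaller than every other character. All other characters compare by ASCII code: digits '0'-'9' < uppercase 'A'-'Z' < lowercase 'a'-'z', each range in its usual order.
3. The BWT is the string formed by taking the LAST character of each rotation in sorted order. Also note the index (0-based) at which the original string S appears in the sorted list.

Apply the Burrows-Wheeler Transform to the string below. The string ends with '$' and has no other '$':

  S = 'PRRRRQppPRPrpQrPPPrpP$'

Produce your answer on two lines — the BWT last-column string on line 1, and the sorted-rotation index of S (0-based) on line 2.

Answer: PprPp$PRRpPRRRPrprQQPP
5

Derivation:
All 22 rotations (rotation i = S[i:]+S[:i]):
  rot[0] = PRRRRQppPRPrpQrPPPrpP$
  rot[1] = RRRRQppPRPrpQrPPPrpP$P
  rot[2] = RRRQppPRPrpQrPPPrpP$PR
  rot[3] = RRQppPRPrpQrPPPrpP$PRR
  rot[4] = RQppPRPrpQrPPPrpP$PRRR
  rot[5] = QppPRPrpQrPPPrpP$PRRRR
  rot[6] = ppPRPrpQrPPPrpP$PRRRRQ
  rot[7] = pPRPrpQrPPPrpP$PRRRRQp
  rot[8] = PRPrpQrPPPrpP$PRRRRQpp
  rot[9] = RPrpQrPPPrpP$PRRRRQppP
  rot[10] = PrpQrPPPrpP$PRRRRQppPR
  rot[11] = rpQrPPPrpP$PRRRRQppPRP
  rot[12] = pQrPPPrpP$PRRRRQppPRPr
  rot[13] = QrPPPrpP$PRRRRQppPRPrp
  rot[14] = rPPPrpP$PRRRRQppPRPrpQ
  rot[15] = PPPrpP$PRRRRQppPRPrpQr
  rot[16] = PPrpP$PRRRRQppPRPrpQrP
  rot[17] = PrpP$PRRRRQppPRPrpQrPP
  rot[18] = rpP$PRRRRQppPRPrpQrPPP
  rot[19] = pP$PRRRRQppPRPrpQrPPPr
  rot[20] = P$PRRRRQppPRPrpQrPPPrp
  rot[21] = $PRRRRQppPRPrpQrPPPrpP
Sorted (with $ < everything):
  sorted[0] = $PRRRRQppPRPrpQrPPPrpP  (last char: 'P')
  sorted[1] = P$PRRRRQppPRPrpQrPPPrp  (last char: 'p')
  sorted[2] = PPPrpP$PRRRRQppPRPrpQr  (last char: 'r')
  sorted[3] = PPrpP$PRRRRQppPRPrpQrP  (last char: 'P')
  sorted[4] = PRPrpQrPPPrpP$PRRRRQpp  (last char: 'p')
  sorted[5] = PRRRRQppPRPrpQrPPPrpP$  (last char: '$')
  sorted[6] = PrpP$PRRRRQppPRPrpQrPP  (last char: 'P')
  sorted[7] = PrpQrPPPrpP$PRRRRQppPR  (last char: 'R')
  sorted[8] = QppPRPrpQrPPPrpP$PRRRR  (last char: 'R')
  sorted[9] = QrPPPrpP$PRRRRQppPRPrp  (last char: 'p')
  sorted[10] = RPrpQrPPPrpP$PRRRRQppP  (last char: 'P')
  sorted[11] = RQppPRPrpQrPPPrpP$PRRR  (last char: 'R')
  sorted[12] = RRQppPRPrpQrPPPrpP$PRR  (last char: 'R')
  sorted[13] = RRRQppPRPrpQrPPPrpP$PR  (last char: 'R')
  sorted[14] = RRRRQppPRPrpQrPPPrpP$P  (last char: 'P')
  sorted[15] = pP$PRRRRQppPRPrpQrPPPr  (last char: 'r')
  sorted[16] = pPRPrpQrPPPrpP$PRRRRQp  (last char: 'p')
  sorted[17] = pQrPPPrpP$PRRRRQppPRPr  (last char: 'r')
  sorted[18] = ppPRPrpQrPPPrpP$PRRRRQ  (last char: 'Q')
  sorted[19] = rPPPrpP$PRRRRQppPRPrpQ  (last char: 'Q')
  sorted[20] = rpP$PRRRRQppPRPrpQrPPP  (last char: 'P')
  sorted[21] = rpQrPPPrpP$PRRRRQppPRP  (last char: 'P')
Last column: PprPp$PRRpPRRRPrprQQPP
Original string S is at sorted index 5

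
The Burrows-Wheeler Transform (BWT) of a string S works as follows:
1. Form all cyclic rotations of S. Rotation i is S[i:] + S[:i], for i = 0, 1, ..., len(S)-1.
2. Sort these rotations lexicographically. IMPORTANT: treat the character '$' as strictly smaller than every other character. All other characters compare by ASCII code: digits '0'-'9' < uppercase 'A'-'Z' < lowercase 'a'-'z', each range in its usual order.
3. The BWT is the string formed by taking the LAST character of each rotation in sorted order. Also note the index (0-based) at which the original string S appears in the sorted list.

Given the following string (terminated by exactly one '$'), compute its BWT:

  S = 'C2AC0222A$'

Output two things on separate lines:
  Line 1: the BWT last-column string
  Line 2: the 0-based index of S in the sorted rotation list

Answer: AC022C22A$
9

Derivation:
All 10 rotations (rotation i = S[i:]+S[:i]):
  rot[0] = C2AC0222A$
  rot[1] = 2AC0222A$C
  rot[2] = AC0222A$C2
  rot[3] = C0222A$C2A
  rot[4] = 0222A$C2AC
  rot[5] = 222A$C2AC0
  rot[6] = 22A$C2AC02
  rot[7] = 2A$C2AC022
  rot[8] = A$C2AC0222
  rot[9] = $C2AC0222A
Sorted (with $ < everything):
  sorted[0] = $C2AC0222A  (last char: 'A')
  sorted[1] = 0222A$C2AC  (last char: 'C')
  sorted[2] = 222A$C2AC0  (last char: '0')
  sorted[3] = 22A$C2AC02  (last char: '2')
  sorted[4] = 2A$C2AC022  (last char: '2')
  sorted[5] = 2AC0222A$C  (last char: 'C')
  sorted[6] = A$C2AC0222  (last char: '2')
  sorted[7] = AC0222A$C2  (last char: '2')
  sorted[8] = C0222A$C2A  (last char: 'A')
  sorted[9] = C2AC0222A$  (last char: '$')
Last column: AC022C22A$
Original string S is at sorted index 9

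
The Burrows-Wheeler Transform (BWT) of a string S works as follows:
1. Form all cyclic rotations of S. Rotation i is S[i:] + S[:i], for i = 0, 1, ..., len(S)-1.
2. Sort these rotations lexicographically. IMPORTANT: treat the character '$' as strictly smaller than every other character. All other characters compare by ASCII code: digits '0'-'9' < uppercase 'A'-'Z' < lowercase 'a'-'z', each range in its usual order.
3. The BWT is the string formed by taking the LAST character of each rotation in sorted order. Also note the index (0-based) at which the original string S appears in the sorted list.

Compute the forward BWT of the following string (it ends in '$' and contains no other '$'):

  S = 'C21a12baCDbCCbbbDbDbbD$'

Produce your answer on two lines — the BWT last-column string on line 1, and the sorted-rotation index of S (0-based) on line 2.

Answer: Da2C1$baCbCbb1bDbbD2DbC
5

Derivation:
All 23 rotations (rotation i = S[i:]+S[:i]):
  rot[0] = C21a12baCDbCCbbbDbDbbD$
  rot[1] = 21a12baCDbCCbbbDbDbbD$C
  rot[2] = 1a12baCDbCCbbbDbDbbD$C2
  rot[3] = a12baCDbCCbbbDbDbbD$C21
  rot[4] = 12baCDbCCbbbDbDbbD$C21a
  rot[5] = 2baCDbCCbbbDbDbbD$C21a1
  rot[6] = baCDbCCbbbDbDbbD$C21a12
  rot[7] = aCDbCCbbbDbDbbD$C21a12b
  rot[8] = CDbCCbbbDbDbbD$C21a12ba
  rot[9] = DbCCbbbDbDbbD$C21a12baC
  rot[10] = bCCbbbDbDbbD$C21a12baCD
  rot[11] = CCbbbDbDbbD$C21a12baCDb
  rot[12] = CbbbDbDbbD$C21a12baCDbC
  rot[13] = bbbDbDbbD$C21a12baCDbCC
  rot[14] = bbDbDbbD$C21a12baCDbCCb
  rot[15] = bDbDbbD$C21a12baCDbCCbb
  rot[16] = DbDbbD$C21a12baCDbCCbbb
  rot[17] = bDbbD$C21a12baCDbCCbbbD
  rot[18] = DbbD$C21a12baCDbCCbbbDb
  rot[19] = bbD$C21a12baCDbCCbbbDbD
  rot[20] = bD$C21a12baCDbCCbbbDbDb
  rot[21] = D$C21a12baCDbCCbbbDbDbb
  rot[22] = $C21a12baCDbCCbbbDbDbbD
Sorted (with $ < everything):
  sorted[0] = $C21a12baCDbCCbbbDbDbbD  (last char: 'D')
  sorted[1] = 12baCDbCCbbbDbDbbD$C21a  (last char: 'a')
  sorted[2] = 1a12baCDbCCbbbDbDbbD$C2  (last char: '2')
  sorted[3] = 21a12baCDbCCbbbDbDbbD$C  (last char: 'C')
  sorted[4] = 2baCDbCCbbbDbDbbD$C21a1  (last char: '1')
  sorted[5] = C21a12baCDbCCbbbDbDbbD$  (last char: '$')
  sorted[6] = CCbbbDbDbbD$C21a12baCDb  (last char: 'b')
  sorted[7] = CDbCCbbbDbDbbD$C21a12ba  (last char: 'a')
  sorted[8] = CbbbDbDbbD$C21a12baCDbC  (last char: 'C')
  sorted[9] = D$C21a12baCDbCCbbbDbDbb  (last char: 'b')
  sorted[10] = DbCCbbbDbDbbD$C21a12baC  (last char: 'C')
  sorted[11] = DbDbbD$C21a12baCDbCCbbb  (last char: 'b')
  sorted[12] = DbbD$C21a12baCDbCCbbbDb  (last char: 'b')
  sorted[13] = a12baCDbCCbbbDbDbbD$C21  (last char: '1')
  sorted[14] = aCDbCCbbbDbDbbD$C21a12b  (last char: 'b')
  sorted[15] = bCCbbbDbDbbD$C21a12baCD  (last char: 'D')
  sorted[16] = bD$C21a12baCDbCCbbbDbDb  (last char: 'b')
  sorted[17] = bDbDbbD$C21a12baCDbCCbb  (last char: 'b')
  sorted[18] = bDbbD$C21a12baCDbCCbbbD  (last char: 'D')
  sorted[19] = baCDbCCbbbDbDbbD$C21a12  (last char: '2')
  sorted[20] = bbD$C21a12baCDbCCbbbDbD  (last char: 'D')
  sorted[21] = bbDbDbbD$C21a12baCDbCCb  (last char: 'b')
  sorted[22] = bbbDbDbbD$C21a12baCDbCC  (last char: 'C')
Last column: Da2C1$baCbCbb1bDbbD2DbC
Original string S is at sorted index 5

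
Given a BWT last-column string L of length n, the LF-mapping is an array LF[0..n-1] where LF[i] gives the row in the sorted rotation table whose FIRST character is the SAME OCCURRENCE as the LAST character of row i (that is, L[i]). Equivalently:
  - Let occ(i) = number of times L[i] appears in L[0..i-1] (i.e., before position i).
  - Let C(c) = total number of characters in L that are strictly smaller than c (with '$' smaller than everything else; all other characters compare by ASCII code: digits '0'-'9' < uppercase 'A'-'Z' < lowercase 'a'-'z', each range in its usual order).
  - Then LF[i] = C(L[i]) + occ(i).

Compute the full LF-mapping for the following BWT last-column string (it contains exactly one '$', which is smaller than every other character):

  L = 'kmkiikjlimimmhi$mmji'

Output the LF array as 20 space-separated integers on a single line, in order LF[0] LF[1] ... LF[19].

Answer: 10 14 11 2 3 12 8 13 4 15 5 16 17 1 6 0 18 19 9 7

Derivation:
Char counts: '$':1, 'h':1, 'i':6, 'j':2, 'k':3, 'l':1, 'm':6
C (first-col start): C('$')=0, C('h')=1, C('i')=2, C('j')=8, C('k')=10, C('l')=13, C('m')=14
L[0]='k': occ=0, LF[0]=C('k')+0=10+0=10
L[1]='m': occ=0, LF[1]=C('m')+0=14+0=14
L[2]='k': occ=1, LF[2]=C('k')+1=10+1=11
L[3]='i': occ=0, LF[3]=C('i')+0=2+0=2
L[4]='i': occ=1, LF[4]=C('i')+1=2+1=3
L[5]='k': occ=2, LF[5]=C('k')+2=10+2=12
L[6]='j': occ=0, LF[6]=C('j')+0=8+0=8
L[7]='l': occ=0, LF[7]=C('l')+0=13+0=13
L[8]='i': occ=2, LF[8]=C('i')+2=2+2=4
L[9]='m': occ=1, LF[9]=C('m')+1=14+1=15
L[10]='i': occ=3, LF[10]=C('i')+3=2+3=5
L[11]='m': occ=2, LF[11]=C('m')+2=14+2=16
L[12]='m': occ=3, LF[12]=C('m')+3=14+3=17
L[13]='h': occ=0, LF[13]=C('h')+0=1+0=1
L[14]='i': occ=4, LF[14]=C('i')+4=2+4=6
L[15]='$': occ=0, LF[15]=C('$')+0=0+0=0
L[16]='m': occ=4, LF[16]=C('m')+4=14+4=18
L[17]='m': occ=5, LF[17]=C('m')+5=14+5=19
L[18]='j': occ=1, LF[18]=C('j')+1=8+1=9
L[19]='i': occ=5, LF[19]=C('i')+5=2+5=7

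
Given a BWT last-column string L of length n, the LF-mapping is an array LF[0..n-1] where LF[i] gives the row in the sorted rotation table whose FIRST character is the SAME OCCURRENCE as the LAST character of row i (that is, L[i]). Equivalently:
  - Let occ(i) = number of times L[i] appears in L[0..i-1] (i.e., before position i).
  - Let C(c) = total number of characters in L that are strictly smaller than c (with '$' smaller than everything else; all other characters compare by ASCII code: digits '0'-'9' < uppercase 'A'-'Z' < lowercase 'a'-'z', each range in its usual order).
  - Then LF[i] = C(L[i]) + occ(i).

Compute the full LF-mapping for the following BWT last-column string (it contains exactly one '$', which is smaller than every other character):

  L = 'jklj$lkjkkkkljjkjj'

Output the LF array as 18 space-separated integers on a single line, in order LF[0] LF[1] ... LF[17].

Char counts: '$':1, 'j':7, 'k':7, 'l':3
C (first-col start): C('$')=0, C('j')=1, C('k')=8, C('l')=15
L[0]='j': occ=0, LF[0]=C('j')+0=1+0=1
L[1]='k': occ=0, LF[1]=C('k')+0=8+0=8
L[2]='l': occ=0, LF[2]=C('l')+0=15+0=15
L[3]='j': occ=1, LF[3]=C('j')+1=1+1=2
L[4]='$': occ=0, LF[4]=C('$')+0=0+0=0
L[5]='l': occ=1, LF[5]=C('l')+1=15+1=16
L[6]='k': occ=1, LF[6]=C('k')+1=8+1=9
L[7]='j': occ=2, LF[7]=C('j')+2=1+2=3
L[8]='k': occ=2, LF[8]=C('k')+2=8+2=10
L[9]='k': occ=3, LF[9]=C('k')+3=8+3=11
L[10]='k': occ=4, LF[10]=C('k')+4=8+4=12
L[11]='k': occ=5, LF[11]=C('k')+5=8+5=13
L[12]='l': occ=2, LF[12]=C('l')+2=15+2=17
L[13]='j': occ=3, LF[13]=C('j')+3=1+3=4
L[14]='j': occ=4, LF[14]=C('j')+4=1+4=5
L[15]='k': occ=6, LF[15]=C('k')+6=8+6=14
L[16]='j': occ=5, LF[16]=C('j')+5=1+5=6
L[17]='j': occ=6, LF[17]=C('j')+6=1+6=7

Answer: 1 8 15 2 0 16 9 3 10 11 12 13 17 4 5 14 6 7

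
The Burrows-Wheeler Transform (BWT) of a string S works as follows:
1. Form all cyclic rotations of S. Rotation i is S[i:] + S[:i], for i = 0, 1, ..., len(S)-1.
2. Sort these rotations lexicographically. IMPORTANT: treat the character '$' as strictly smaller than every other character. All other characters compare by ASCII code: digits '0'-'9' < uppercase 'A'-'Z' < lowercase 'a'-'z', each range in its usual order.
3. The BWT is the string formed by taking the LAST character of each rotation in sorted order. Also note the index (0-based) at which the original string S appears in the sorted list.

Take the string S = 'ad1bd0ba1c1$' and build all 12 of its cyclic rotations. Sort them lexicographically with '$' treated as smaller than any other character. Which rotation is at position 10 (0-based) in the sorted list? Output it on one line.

Answer: d0ba1c1$ad1b

Derivation:
All 12 rotations (rotation i = S[i:]+S[:i]):
  rot[0] = ad1bd0ba1c1$
  rot[1] = d1bd0ba1c1$a
  rot[2] = 1bd0ba1c1$ad
  rot[3] = bd0ba1c1$ad1
  rot[4] = d0ba1c1$ad1b
  rot[5] = 0ba1c1$ad1bd
  rot[6] = ba1c1$ad1bd0
  rot[7] = a1c1$ad1bd0b
  rot[8] = 1c1$ad1bd0ba
  rot[9] = c1$ad1bd0ba1
  rot[10] = 1$ad1bd0ba1c
  rot[11] = $ad1bd0ba1c1
Sorted (with $ < everything):
  sorted[0] = $ad1bd0ba1c1
  sorted[1] = 0ba1c1$ad1bd
  sorted[2] = 1$ad1bd0ba1c
  sorted[3] = 1bd0ba1c1$ad
  sorted[4] = 1c1$ad1bd0ba
  sorted[5] = a1c1$ad1bd0b
  sorted[6] = ad1bd0ba1c1$
  sorted[7] = ba1c1$ad1bd0
  sorted[8] = bd0ba1c1$ad1
  sorted[9] = c1$ad1bd0ba1
  sorted[10] = d0ba1c1$ad1b
  sorted[11] = d1bd0ba1c1$a
sorted[10] = d0ba1c1$ad1b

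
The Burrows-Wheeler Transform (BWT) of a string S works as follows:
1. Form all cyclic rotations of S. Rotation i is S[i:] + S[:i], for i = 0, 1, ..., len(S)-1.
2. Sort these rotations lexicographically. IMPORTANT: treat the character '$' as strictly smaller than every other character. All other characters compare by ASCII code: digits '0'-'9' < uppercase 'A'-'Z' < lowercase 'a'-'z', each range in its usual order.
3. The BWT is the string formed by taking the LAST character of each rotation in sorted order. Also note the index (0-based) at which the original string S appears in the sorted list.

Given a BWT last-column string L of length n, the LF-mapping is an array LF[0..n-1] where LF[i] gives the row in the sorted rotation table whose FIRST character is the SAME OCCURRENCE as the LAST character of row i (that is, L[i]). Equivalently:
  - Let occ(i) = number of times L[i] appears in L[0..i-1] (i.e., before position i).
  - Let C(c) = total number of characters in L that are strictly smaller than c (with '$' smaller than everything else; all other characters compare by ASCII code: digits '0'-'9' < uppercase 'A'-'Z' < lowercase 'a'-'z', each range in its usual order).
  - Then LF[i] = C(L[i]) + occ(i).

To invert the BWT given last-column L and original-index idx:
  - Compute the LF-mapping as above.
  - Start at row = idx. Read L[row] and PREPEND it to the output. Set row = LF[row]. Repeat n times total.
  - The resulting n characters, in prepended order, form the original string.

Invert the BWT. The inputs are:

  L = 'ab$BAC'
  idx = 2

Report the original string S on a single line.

LF mapping: 4 5 0 2 1 3
Walk LF starting at row 2, prepending L[row]:
  step 1: row=2, L[2]='$', prepend. Next row=LF[2]=0
  step 2: row=0, L[0]='a', prepend. Next row=LF[0]=4
  step 3: row=4, L[4]='A', prepend. Next row=LF[4]=1
  step 4: row=1, L[1]='b', prepend. Next row=LF[1]=5
  step 5: row=5, L[5]='C', prepend. Next row=LF[5]=3
  step 6: row=3, L[3]='B', prepend. Next row=LF[3]=2
Reversed output: BCbAa$

Answer: BCbAa$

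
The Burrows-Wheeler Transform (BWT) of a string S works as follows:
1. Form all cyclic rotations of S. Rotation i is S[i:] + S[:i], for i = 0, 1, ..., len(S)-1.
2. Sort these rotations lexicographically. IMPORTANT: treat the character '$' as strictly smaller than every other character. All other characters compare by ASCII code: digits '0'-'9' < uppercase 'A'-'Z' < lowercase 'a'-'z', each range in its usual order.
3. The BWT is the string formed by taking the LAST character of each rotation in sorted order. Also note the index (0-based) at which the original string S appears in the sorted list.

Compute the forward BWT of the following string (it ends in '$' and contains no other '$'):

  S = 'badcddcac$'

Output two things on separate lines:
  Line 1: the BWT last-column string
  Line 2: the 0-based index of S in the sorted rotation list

All 10 rotations (rotation i = S[i:]+S[:i]):
  rot[0] = badcddcac$
  rot[1] = adcddcac$b
  rot[2] = dcddcac$ba
  rot[3] = cddcac$bad
  rot[4] = ddcac$badc
  rot[5] = dcac$badcd
  rot[6] = cac$badcdd
  rot[7] = ac$badcddc
  rot[8] = c$badcddca
  rot[9] = $badcddcac
Sorted (with $ < everything):
  sorted[0] = $badcddcac  (last char: 'c')
  sorted[1] = ac$badcddc  (last char: 'c')
  sorted[2] = adcddcac$b  (last char: 'b')
  sorted[3] = badcddcac$  (last char: '$')
  sorted[4] = c$badcddca  (last char: 'a')
  sorted[5] = cac$badcdd  (last char: 'd')
  sorted[6] = cddcac$bad  (last char: 'd')
  sorted[7] = dcac$badcd  (last char: 'd')
  sorted[8] = dcddcac$ba  (last char: 'a')
  sorted[9] = ddcac$badc  (last char: 'c')
Last column: ccb$adddac
Original string S is at sorted index 3

Answer: ccb$adddac
3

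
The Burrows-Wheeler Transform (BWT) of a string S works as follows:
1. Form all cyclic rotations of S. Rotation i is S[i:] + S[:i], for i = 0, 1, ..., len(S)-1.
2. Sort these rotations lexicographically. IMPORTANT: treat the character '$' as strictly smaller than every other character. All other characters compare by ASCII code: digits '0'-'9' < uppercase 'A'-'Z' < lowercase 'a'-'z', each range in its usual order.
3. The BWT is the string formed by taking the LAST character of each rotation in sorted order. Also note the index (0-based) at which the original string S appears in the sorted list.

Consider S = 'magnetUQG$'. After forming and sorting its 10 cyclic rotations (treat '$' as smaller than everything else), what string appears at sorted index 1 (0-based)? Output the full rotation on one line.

Answer: G$magnetUQ

Derivation:
All 10 rotations (rotation i = S[i:]+S[:i]):
  rot[0] = magnetUQG$
  rot[1] = agnetUQG$m
  rot[2] = gnetUQG$ma
  rot[3] = netUQG$mag
  rot[4] = etUQG$magn
  rot[5] = tUQG$magne
  rot[6] = UQG$magnet
  rot[7] = QG$magnetU
  rot[8] = G$magnetUQ
  rot[9] = $magnetUQG
Sorted (with $ < everything):
  sorted[0] = $magnetUQG
  sorted[1] = G$magnetUQ
  sorted[2] = QG$magnetU
  sorted[3] = UQG$magnet
  sorted[4] = agnetUQG$m
  sorted[5] = etUQG$magn
  sorted[6] = gnetUQG$ma
  sorted[7] = magnetUQG$
  sorted[8] = netUQG$mag
  sorted[9] = tUQG$magne
sorted[1] = G$magnetUQ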